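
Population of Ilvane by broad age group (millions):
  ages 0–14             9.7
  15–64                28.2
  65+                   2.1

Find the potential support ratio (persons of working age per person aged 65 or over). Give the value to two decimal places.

Potential support ratio = 28.2 / 2.1 = 13.43

Potential support ratio: 13.43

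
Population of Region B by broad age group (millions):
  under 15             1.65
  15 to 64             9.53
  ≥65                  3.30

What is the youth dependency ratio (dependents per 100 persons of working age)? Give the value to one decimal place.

Youth dependency ratio = 1.65 / 9.53 × 100 = 17.3

Youth dependency ratio: 17.3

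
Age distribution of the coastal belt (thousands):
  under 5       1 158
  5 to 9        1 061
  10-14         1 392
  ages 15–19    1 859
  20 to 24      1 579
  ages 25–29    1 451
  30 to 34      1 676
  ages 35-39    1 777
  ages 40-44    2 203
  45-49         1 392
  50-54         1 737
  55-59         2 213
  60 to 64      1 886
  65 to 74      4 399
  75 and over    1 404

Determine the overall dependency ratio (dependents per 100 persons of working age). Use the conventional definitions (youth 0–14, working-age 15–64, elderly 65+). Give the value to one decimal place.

Total dependency ratio: 53.0

0–14: 1 158 + 1 061 + 1 392 = 3 611
15–64: 1 859 + 1 579 + 1 451 + 1 676 + 1 777 + 2 203 + 1 392 + 1 737 + 2 213 + 1 886 = 17 773
65+: 4 399 + 1 404 = 5 803
Total dependency ratio = (3 611 + 5 803) / 17 773 × 100 = 9 414 / 17 773 × 100 = 53.0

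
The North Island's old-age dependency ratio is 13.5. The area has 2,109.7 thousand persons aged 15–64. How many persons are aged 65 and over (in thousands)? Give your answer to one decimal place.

Aged 65 and over: 284.8

Old-age dependency ratio = elderly / working-age × 100
13.5 = E / 2,109.7 × 100
⇒ 284.8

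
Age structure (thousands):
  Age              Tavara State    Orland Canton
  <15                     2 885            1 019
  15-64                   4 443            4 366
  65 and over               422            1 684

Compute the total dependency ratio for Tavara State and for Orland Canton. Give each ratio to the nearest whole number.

Tavara State: (2 885 + 422) / 4 443 × 100 = 3 307 / 4 443 × 100 = 74
Orland Canton: (1 019 + 1 684) / 4 366 × 100 = 2 703 / 4 366 × 100 = 62

Tavara State: 74
Orland Canton: 62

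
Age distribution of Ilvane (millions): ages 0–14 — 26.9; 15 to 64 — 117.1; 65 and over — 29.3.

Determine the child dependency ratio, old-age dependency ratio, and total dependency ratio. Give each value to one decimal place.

Youth dependency ratio: 23.0
Old-age dependency ratio: 25.0
Total dependency ratio: 48.0

Youth dependency ratio = 26.9 / 117.1 × 100 = 23.0
Old-age dependency ratio = 29.3 / 117.1 × 100 = 25.0
Total dependency ratio = (26.9 + 29.3) / 117.1 × 100 = 56.2 / 117.1 × 100 = 48.0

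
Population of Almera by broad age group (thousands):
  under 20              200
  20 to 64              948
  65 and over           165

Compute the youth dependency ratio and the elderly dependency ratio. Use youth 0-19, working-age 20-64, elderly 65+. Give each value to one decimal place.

Youth dependency ratio: 21.1
Old-age dependency ratio: 17.4

Youth dependency ratio = 200 / 948 × 100 = 21.1
Old-age dependency ratio = 165 / 948 × 100 = 17.4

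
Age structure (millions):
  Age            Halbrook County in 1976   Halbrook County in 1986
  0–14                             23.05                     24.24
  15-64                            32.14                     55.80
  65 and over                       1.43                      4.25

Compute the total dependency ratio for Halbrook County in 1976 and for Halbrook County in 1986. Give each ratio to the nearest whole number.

Halbrook County in 1976: (23.05 + 1.43) / 32.14 × 100 = 24.48 / 32.14 × 100 = 76
Halbrook County in 1986: (24.24 + 4.25) / 55.80 × 100 = 28.49 / 55.80 × 100 = 51

Halbrook County in 1976: 76
Halbrook County in 1986: 51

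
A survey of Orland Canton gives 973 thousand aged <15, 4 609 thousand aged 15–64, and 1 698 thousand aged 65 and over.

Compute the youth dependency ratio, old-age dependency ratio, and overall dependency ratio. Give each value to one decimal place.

Youth dependency ratio = 973 / 4 609 × 100 = 21.1
Old-age dependency ratio = 1 698 / 4 609 × 100 = 36.8
Total dependency ratio = (973 + 1 698) / 4 609 × 100 = 2 671 / 4 609 × 100 = 58.0

Youth dependency ratio: 21.1
Old-age dependency ratio: 36.8
Total dependency ratio: 58.0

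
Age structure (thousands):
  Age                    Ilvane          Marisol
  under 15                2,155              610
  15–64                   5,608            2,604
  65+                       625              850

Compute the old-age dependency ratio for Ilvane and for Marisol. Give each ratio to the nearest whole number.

Ilvane: 11
Marisol: 33

Ilvane: 625 / 5,608 × 100 = 11
Marisol: 850 / 2,604 × 100 = 33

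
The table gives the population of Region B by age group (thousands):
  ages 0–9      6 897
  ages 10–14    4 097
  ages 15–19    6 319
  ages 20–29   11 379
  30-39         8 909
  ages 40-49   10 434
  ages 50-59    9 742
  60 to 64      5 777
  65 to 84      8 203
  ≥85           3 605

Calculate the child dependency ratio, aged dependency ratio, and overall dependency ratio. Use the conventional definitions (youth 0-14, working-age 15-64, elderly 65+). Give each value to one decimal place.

0–14: 6 897 + 4 097 = 10 994
15–64: 6 319 + 11 379 + 8 909 + 10 434 + 9 742 + 5 777 = 52 560
65+: 8 203 + 3 605 = 11 808
Youth dependency ratio = 10 994 / 52 560 × 100 = 20.9
Old-age dependency ratio = 11 808 / 52 560 × 100 = 22.5
Total dependency ratio = (10 994 + 11 808) / 52 560 × 100 = 22 802 / 52 560 × 100 = 43.4

Youth dependency ratio: 20.9
Old-age dependency ratio: 22.5
Total dependency ratio: 43.4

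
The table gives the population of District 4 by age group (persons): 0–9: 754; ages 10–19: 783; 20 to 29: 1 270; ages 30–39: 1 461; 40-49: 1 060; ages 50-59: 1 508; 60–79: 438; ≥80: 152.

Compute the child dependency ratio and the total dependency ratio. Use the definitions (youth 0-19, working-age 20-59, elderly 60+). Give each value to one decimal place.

0–19: 754 + 783 = 1 537
20–59: 1 270 + 1 461 + 1 060 + 1 508 = 5 299
60+: 438 + 152 = 590
Youth dependency ratio = 1 537 / 5 299 × 100 = 29.0
Total dependency ratio = (1 537 + 590) / 5 299 × 100 = 2 127 / 5 299 × 100 = 40.1

Youth dependency ratio: 29.0
Total dependency ratio: 40.1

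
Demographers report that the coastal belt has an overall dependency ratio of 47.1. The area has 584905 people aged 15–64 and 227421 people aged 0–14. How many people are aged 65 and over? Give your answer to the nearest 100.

Aged 65 and over: 48100

Total dependency ratio = (youth + elderly) / working-age × 100
47.1 = (227421 + E) / 584905 × 100
⇒ 48100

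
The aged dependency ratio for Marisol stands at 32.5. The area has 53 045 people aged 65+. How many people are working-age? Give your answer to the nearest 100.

Old-age dependency ratio = elderly / working-age × 100
32.5 = 53 045 / W × 100
⇒ 163 200

Working-age: 163 200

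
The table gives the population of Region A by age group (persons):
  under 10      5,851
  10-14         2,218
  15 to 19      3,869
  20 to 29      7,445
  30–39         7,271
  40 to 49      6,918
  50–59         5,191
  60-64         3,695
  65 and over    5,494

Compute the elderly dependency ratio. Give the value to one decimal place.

Old-age dependency ratio: 16.0

0–14: 5,851 + 2,218 = 8,069
15–64: 3,869 + 7,445 + 7,271 + 6,918 + 5,191 + 3,695 = 34,389
65+: 5,494
Old-age dependency ratio = 5,494 / 34,389 × 100 = 16.0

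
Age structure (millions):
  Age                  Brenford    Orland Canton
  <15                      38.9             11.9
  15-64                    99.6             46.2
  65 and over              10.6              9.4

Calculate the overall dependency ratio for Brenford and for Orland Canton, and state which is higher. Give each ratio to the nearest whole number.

Brenford: 50
Orland Canton: 46
Higher: Brenford

Brenford: (38.9 + 10.6) / 99.6 × 100 = 49.5 / 99.6 × 100 = 50
Orland Canton: (11.9 + 9.4) / 46.2 × 100 = 21.3 / 46.2 × 100 = 46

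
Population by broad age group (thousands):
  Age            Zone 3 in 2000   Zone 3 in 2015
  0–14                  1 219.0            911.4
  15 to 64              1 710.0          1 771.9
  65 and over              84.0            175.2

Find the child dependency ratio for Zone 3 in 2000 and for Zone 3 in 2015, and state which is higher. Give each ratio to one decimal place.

Zone 3 in 2000: 1 219.0 / 1 710.0 × 100 = 71.3
Zone 3 in 2015: 911.4 / 1 771.9 × 100 = 51.4

Zone 3 in 2000: 71.3
Zone 3 in 2015: 51.4
Higher: Zone 3 in 2000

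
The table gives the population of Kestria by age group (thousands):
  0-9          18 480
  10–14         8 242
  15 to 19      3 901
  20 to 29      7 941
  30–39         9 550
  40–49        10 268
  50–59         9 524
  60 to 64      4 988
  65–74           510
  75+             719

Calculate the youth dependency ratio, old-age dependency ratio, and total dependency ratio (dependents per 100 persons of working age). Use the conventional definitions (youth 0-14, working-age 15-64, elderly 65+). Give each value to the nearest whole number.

Youth dependency ratio: 58
Old-age dependency ratio: 3
Total dependency ratio: 61

0–14: 18 480 + 8 242 = 26 722
15–64: 3 901 + 7 941 + 9 550 + 10 268 + 9 524 + 4 988 = 46 172
65+: 510 + 719 = 1 229
Youth dependency ratio = 26 722 / 46 172 × 100 = 58
Old-age dependency ratio = 1 229 / 46 172 × 100 = 3
Total dependency ratio = (26 722 + 1 229) / 46 172 × 100 = 27 951 / 46 172 × 100 = 61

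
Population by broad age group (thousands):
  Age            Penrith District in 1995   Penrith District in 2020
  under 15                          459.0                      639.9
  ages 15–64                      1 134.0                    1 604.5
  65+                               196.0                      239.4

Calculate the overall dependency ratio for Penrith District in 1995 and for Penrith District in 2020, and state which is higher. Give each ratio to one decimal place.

Penrith District in 1995: (459.0 + 196.0) / 1 134.0 × 100 = 655.0 / 1 134.0 × 100 = 57.8
Penrith District in 2020: (639.9 + 239.4) / 1 604.5 × 100 = 879.3 / 1 604.5 × 100 = 54.8

Penrith District in 1995: 57.8
Penrith District in 2020: 54.8
Higher: Penrith District in 1995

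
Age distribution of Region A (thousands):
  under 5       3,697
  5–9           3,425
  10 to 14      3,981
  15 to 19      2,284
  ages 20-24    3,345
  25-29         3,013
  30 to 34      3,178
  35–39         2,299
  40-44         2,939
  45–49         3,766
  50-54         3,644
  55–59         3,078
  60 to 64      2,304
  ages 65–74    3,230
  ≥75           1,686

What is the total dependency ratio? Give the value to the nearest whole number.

Total dependency ratio: 54

0–14: 3,697 + 3,425 + 3,981 = 11,103
15–64: 2,284 + 3,345 + 3,013 + 3,178 + 2,299 + 2,939 + 3,766 + 3,644 + 3,078 + 2,304 = 29,850
65+: 3,230 + 1,686 = 4,916
Total dependency ratio = (11,103 + 4,916) / 29,850 × 100 = 16,019 / 29,850 × 100 = 54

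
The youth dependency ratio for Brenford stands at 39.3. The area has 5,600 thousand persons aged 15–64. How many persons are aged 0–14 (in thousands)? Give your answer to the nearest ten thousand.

Youth dependency ratio = youth / working-age × 100
39.3 = Y / 5,600 × 100
⇒ 2,200

Aged 0–14: 2,200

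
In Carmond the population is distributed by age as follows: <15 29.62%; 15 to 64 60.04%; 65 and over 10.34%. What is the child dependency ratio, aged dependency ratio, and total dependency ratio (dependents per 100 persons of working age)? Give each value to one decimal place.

Youth dependency ratio = 29.62 / 60.04 × 100 = 49.3
Old-age dependency ratio = 10.34 / 60.04 × 100 = 17.2
Total dependency ratio = (29.62 + 10.34) / 60.04 × 100 = 39.96 / 60.04 × 100 = 66.6

Youth dependency ratio: 49.3
Old-age dependency ratio: 17.2
Total dependency ratio: 66.6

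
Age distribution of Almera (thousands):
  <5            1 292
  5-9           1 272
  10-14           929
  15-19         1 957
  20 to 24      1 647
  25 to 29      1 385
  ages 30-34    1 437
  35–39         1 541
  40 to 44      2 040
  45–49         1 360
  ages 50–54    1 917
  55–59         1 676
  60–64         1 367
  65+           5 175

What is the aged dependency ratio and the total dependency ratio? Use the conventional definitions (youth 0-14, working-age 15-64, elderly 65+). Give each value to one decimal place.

0–14: 1 292 + 1 272 + 929 = 3 493
15–64: 1 957 + 1 647 + 1 385 + 1 437 + 1 541 + 2 040 + 1 360 + 1 917 + 1 676 + 1 367 = 16 327
65+: 5 175
Old-age dependency ratio = 5 175 / 16 327 × 100 = 31.7
Total dependency ratio = (3 493 + 5 175) / 16 327 × 100 = 8 668 / 16 327 × 100 = 53.1

Old-age dependency ratio: 31.7
Total dependency ratio: 53.1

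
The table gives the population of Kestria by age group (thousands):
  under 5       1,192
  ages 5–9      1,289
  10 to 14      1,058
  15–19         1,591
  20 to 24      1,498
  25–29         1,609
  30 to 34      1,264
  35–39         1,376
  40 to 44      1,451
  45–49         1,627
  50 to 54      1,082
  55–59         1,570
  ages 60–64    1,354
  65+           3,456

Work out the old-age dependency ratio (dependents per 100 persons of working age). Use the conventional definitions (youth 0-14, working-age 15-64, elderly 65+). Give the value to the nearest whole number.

Old-age dependency ratio: 24

0–14: 1,192 + 1,289 + 1,058 = 3,539
15–64: 1,591 + 1,498 + 1,609 + 1,264 + 1,376 + 1,451 + 1,627 + 1,082 + 1,570 + 1,354 = 14,422
65+: 3,456
Old-age dependency ratio = 3,456 / 14,422 × 100 = 24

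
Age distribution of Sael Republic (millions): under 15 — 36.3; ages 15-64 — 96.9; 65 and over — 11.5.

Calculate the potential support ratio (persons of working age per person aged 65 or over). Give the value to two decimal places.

Potential support ratio: 8.43

Potential support ratio = 96.9 / 11.5 = 8.43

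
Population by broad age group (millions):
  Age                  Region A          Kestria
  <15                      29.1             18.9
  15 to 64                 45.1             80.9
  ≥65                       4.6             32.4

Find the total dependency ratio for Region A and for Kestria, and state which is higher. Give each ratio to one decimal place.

Region A: 74.7
Kestria: 63.4
Higher: Region A

Region A: (29.1 + 4.6) / 45.1 × 100 = 33.7 / 45.1 × 100 = 74.7
Kestria: (18.9 + 32.4) / 80.9 × 100 = 51.3 / 80.9 × 100 = 63.4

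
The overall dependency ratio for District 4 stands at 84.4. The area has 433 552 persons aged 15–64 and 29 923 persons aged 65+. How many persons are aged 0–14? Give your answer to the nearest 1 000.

Total dependency ratio = (youth + elderly) / working-age × 100
84.4 = (Y + 29 923) / 433 552 × 100
⇒ 336 000

Aged 0–14: 336 000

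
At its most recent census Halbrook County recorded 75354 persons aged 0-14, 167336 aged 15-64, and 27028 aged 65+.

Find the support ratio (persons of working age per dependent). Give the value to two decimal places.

Support ratio: 1.63

Support ratio = 167336 / (75354 + 27028) = 167336 / 102382 = 1.63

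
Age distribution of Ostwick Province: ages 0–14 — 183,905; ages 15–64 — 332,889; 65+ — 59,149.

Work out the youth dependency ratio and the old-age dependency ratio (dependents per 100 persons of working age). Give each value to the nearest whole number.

Youth dependency ratio: 55
Old-age dependency ratio: 18

Youth dependency ratio = 183,905 / 332,889 × 100 = 55
Old-age dependency ratio = 59,149 / 332,889 × 100 = 18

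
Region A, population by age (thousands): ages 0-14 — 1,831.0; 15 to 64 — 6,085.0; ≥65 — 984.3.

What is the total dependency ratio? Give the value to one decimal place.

Total dependency ratio: 46.3

Total dependency ratio = (1,831.0 + 984.3) / 6,085.0 × 100 = 2,815.3 / 6,085.0 × 100 = 46.3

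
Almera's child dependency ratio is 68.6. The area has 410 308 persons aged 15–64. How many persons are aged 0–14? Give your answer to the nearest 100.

Aged 0–14: 281 500

Youth dependency ratio = youth / working-age × 100
68.6 = Y / 410 308 × 100
⇒ 281 500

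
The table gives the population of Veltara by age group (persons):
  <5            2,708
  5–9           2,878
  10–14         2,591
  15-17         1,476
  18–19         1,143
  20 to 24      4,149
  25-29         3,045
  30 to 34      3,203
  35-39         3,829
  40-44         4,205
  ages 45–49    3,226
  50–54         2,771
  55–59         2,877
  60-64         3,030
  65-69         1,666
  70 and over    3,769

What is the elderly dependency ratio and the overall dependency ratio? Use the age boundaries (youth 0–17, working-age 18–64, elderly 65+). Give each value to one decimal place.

Old-age dependency ratio: 17.3
Total dependency ratio: 47.9

0–17: 2,708 + 2,878 + 2,591 + 1,476 = 9,653
18–64: 1,143 + 4,149 + 3,045 + 3,203 + 3,829 + 4,205 + 3,226 + 2,771 + 2,877 + 3,030 = 31,478
65+: 1,666 + 3,769 = 5,435
Old-age dependency ratio = 5,435 / 31,478 × 100 = 17.3
Total dependency ratio = (9,653 + 5,435) / 31,478 × 100 = 15,088 / 31,478 × 100 = 47.9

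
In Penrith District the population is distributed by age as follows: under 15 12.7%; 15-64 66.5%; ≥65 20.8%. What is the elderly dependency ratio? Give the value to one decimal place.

Old-age dependency ratio = 20.8 / 66.5 × 100 = 31.3

Old-age dependency ratio: 31.3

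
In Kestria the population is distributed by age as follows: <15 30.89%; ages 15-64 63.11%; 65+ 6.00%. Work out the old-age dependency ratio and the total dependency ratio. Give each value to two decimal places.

Old-age dependency ratio = 6.00 / 63.11 × 100 = 9.51
Total dependency ratio = (30.89 + 6.00) / 63.11 × 100 = 36.89 / 63.11 × 100 = 58.45

Old-age dependency ratio: 9.51
Total dependency ratio: 58.45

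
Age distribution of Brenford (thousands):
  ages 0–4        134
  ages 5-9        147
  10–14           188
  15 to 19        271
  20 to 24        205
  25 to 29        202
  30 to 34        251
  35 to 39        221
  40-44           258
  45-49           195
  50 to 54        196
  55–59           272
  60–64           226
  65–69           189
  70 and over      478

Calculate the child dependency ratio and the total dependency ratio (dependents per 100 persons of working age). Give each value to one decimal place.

0–14: 134 + 147 + 188 = 469
15–64: 271 + 205 + 202 + 251 + 221 + 258 + 195 + 196 + 272 + 226 = 2297
65+: 189 + 478 = 667
Youth dependency ratio = 469 / 2297 × 100 = 20.4
Total dependency ratio = (469 + 667) / 2297 × 100 = 1136 / 2297 × 100 = 49.5

Youth dependency ratio: 20.4
Total dependency ratio: 49.5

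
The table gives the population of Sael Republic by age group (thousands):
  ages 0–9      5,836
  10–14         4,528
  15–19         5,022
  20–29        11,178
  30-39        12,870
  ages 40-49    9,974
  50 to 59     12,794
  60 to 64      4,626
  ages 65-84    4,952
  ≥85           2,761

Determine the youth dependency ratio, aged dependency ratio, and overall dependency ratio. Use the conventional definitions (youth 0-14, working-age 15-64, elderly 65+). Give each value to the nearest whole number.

0–14: 5,836 + 4,528 = 10,364
15–64: 5,022 + 11,178 + 12,870 + 9,974 + 12,794 + 4,626 = 56,464
65+: 4,952 + 2,761 = 7,713
Youth dependency ratio = 10,364 / 56,464 × 100 = 18
Old-age dependency ratio = 7,713 / 56,464 × 100 = 14
Total dependency ratio = (10,364 + 7,713) / 56,464 × 100 = 18,077 / 56,464 × 100 = 32

Youth dependency ratio: 18
Old-age dependency ratio: 14
Total dependency ratio: 32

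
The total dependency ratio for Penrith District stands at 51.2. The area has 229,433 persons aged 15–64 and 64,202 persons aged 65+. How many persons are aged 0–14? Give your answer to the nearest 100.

Aged 0–14: 53,300

Total dependency ratio = (youth + elderly) / working-age × 100
51.2 = (Y + 64,202) / 229,433 × 100
⇒ 53,300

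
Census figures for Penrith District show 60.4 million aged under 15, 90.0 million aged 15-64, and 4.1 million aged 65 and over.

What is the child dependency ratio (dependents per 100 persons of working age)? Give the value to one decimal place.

Youth dependency ratio: 67.1

Youth dependency ratio = 60.4 / 90.0 × 100 = 67.1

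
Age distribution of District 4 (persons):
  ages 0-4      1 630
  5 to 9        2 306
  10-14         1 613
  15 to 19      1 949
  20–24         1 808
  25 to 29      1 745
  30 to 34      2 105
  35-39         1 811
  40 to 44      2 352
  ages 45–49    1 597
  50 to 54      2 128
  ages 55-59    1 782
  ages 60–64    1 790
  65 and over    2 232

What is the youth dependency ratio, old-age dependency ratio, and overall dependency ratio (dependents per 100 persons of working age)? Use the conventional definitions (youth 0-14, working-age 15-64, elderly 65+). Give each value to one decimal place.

0–14: 1 630 + 2 306 + 1 613 = 5 549
15–64: 1 949 + 1 808 + 1 745 + 2 105 + 1 811 + 2 352 + 1 597 + 2 128 + 1 782 + 1 790 = 19 067
65+: 2 232
Youth dependency ratio = 5 549 / 19 067 × 100 = 29.1
Old-age dependency ratio = 2 232 / 19 067 × 100 = 11.7
Total dependency ratio = (5 549 + 2 232) / 19 067 × 100 = 7 781 / 19 067 × 100 = 40.8

Youth dependency ratio: 29.1
Old-age dependency ratio: 11.7
Total dependency ratio: 40.8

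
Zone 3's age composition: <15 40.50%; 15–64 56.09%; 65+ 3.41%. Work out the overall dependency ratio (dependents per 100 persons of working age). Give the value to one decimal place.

Total dependency ratio = (40.50 + 3.41) / 56.09 × 100 = 43.91 / 56.09 × 100 = 78.3

Total dependency ratio: 78.3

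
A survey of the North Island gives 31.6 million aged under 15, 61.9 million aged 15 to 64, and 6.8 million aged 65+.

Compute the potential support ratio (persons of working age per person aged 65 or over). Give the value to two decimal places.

Potential support ratio: 9.10

Potential support ratio = 61.9 / 6.8 = 9.10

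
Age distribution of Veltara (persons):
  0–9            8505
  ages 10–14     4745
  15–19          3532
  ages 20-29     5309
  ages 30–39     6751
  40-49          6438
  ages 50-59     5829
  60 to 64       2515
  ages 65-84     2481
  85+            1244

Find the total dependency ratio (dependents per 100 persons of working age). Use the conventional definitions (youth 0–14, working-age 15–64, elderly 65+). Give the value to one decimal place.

0–14: 8505 + 4745 = 13250
15–64: 3532 + 5309 + 6751 + 6438 + 5829 + 2515 = 30374
65+: 2481 + 1244 = 3725
Total dependency ratio = (13250 + 3725) / 30374 × 100 = 16975 / 30374 × 100 = 55.9

Total dependency ratio: 55.9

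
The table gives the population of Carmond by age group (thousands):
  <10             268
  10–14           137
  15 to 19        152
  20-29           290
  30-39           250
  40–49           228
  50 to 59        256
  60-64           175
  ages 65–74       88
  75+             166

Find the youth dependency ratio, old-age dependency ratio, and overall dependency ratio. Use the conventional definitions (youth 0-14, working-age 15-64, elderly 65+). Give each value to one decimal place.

0–14: 268 + 137 = 405
15–64: 152 + 290 + 250 + 228 + 256 + 175 = 1,351
65+: 88 + 166 = 254
Youth dependency ratio = 405 / 1,351 × 100 = 30.0
Old-age dependency ratio = 254 / 1,351 × 100 = 18.8
Total dependency ratio = (405 + 254) / 1,351 × 100 = 659 / 1,351 × 100 = 48.8

Youth dependency ratio: 30.0
Old-age dependency ratio: 18.8
Total dependency ratio: 48.8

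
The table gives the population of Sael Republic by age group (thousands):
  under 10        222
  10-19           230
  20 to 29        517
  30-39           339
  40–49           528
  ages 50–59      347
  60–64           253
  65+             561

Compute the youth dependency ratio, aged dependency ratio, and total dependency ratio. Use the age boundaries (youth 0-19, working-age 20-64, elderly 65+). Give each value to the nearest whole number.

Youth dependency ratio: 23
Old-age dependency ratio: 28
Total dependency ratio: 51

0–19: 222 + 230 = 452
20–64: 517 + 339 + 528 + 347 + 253 = 1,984
65+: 561
Youth dependency ratio = 452 / 1,984 × 100 = 23
Old-age dependency ratio = 561 / 1,984 × 100 = 28
Total dependency ratio = (452 + 561) / 1,984 × 100 = 1,013 / 1,984 × 100 = 51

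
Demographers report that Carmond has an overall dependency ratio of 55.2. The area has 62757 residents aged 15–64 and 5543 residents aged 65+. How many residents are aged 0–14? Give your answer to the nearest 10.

Aged 0–14: 29100

Total dependency ratio = (youth + elderly) / working-age × 100
55.2 = (Y + 5543) / 62757 × 100
⇒ 29100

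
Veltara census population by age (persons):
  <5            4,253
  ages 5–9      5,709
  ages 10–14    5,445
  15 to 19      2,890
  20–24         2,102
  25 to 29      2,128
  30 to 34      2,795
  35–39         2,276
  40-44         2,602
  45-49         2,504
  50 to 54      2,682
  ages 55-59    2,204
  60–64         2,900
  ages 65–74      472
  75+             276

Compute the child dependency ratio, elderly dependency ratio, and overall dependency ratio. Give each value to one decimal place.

0–14: 4,253 + 5,709 + 5,445 = 15,407
15–64: 2,890 + 2,102 + 2,128 + 2,795 + 2,276 + 2,602 + 2,504 + 2,682 + 2,204 + 2,900 = 25,083
65+: 472 + 276 = 748
Youth dependency ratio = 15,407 / 25,083 × 100 = 61.4
Old-age dependency ratio = 748 / 25,083 × 100 = 3.0
Total dependency ratio = (15,407 + 748) / 25,083 × 100 = 16,155 / 25,083 × 100 = 64.4

Youth dependency ratio: 61.4
Old-age dependency ratio: 3.0
Total dependency ratio: 64.4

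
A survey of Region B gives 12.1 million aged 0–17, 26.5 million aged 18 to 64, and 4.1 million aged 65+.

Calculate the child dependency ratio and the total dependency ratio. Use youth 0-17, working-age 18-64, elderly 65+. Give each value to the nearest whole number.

Youth dependency ratio: 46
Total dependency ratio: 61

Youth dependency ratio = 12.1 / 26.5 × 100 = 46
Total dependency ratio = (12.1 + 4.1) / 26.5 × 100 = 16.2 / 26.5 × 100 = 61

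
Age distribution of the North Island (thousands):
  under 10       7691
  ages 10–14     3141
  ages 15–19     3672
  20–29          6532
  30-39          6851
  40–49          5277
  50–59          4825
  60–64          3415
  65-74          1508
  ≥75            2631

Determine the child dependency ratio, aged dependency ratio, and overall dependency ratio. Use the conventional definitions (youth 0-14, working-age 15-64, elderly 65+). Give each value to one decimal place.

0–14: 7691 + 3141 = 10832
15–64: 3672 + 6532 + 6851 + 5277 + 4825 + 3415 = 30572
65+: 1508 + 2631 = 4139
Youth dependency ratio = 10832 / 30572 × 100 = 35.4
Old-age dependency ratio = 4139 / 30572 × 100 = 13.5
Total dependency ratio = (10832 + 4139) / 30572 × 100 = 14971 / 30572 × 100 = 49.0

Youth dependency ratio: 35.4
Old-age dependency ratio: 13.5
Total dependency ratio: 49.0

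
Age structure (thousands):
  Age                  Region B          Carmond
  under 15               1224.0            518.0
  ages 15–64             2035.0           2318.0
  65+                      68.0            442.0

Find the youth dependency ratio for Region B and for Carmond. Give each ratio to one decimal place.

Region B: 60.1
Carmond: 22.3

Region B: 1224.0 / 2035.0 × 100 = 60.1
Carmond: 518.0 / 2318.0 × 100 = 22.3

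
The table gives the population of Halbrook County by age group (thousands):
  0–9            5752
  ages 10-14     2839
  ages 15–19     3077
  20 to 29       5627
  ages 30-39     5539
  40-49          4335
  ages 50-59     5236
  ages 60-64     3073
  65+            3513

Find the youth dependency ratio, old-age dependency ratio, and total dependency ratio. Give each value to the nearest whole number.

Youth dependency ratio: 32
Old-age dependency ratio: 13
Total dependency ratio: 45

0–14: 5752 + 2839 = 8591
15–64: 3077 + 5627 + 5539 + 4335 + 5236 + 3073 = 26887
65+: 3513
Youth dependency ratio = 8591 / 26887 × 100 = 32
Old-age dependency ratio = 3513 / 26887 × 100 = 13
Total dependency ratio = (8591 + 3513) / 26887 × 100 = 12104 / 26887 × 100 = 45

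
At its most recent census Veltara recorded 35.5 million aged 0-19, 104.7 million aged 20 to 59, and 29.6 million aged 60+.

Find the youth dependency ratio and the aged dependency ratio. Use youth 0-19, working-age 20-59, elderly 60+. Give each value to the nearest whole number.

Youth dependency ratio = 35.5 / 104.7 × 100 = 34
Old-age dependency ratio = 29.6 / 104.7 × 100 = 28

Youth dependency ratio: 34
Old-age dependency ratio: 28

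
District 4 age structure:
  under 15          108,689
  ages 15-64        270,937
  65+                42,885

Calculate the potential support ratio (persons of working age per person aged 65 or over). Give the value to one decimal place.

Potential support ratio = 270,937 / 42,885 = 6.3

Potential support ratio: 6.3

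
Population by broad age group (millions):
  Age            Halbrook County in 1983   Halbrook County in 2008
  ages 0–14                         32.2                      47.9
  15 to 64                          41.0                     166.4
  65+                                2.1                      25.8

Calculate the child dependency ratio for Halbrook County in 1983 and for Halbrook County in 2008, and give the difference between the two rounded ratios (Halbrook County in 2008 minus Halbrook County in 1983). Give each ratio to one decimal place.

Halbrook County in 1983: 78.5
Halbrook County in 2008: 28.8
Difference: -49.7

Halbrook County in 1983: 32.2 / 41.0 × 100 = 78.5
Halbrook County in 2008: 47.9 / 166.4 × 100 = 28.8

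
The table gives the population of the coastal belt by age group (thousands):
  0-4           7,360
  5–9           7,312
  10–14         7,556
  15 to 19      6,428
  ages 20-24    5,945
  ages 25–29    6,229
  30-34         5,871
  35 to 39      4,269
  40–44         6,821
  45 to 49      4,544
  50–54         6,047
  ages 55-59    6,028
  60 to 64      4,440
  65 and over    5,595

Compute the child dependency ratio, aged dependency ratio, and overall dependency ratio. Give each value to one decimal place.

Youth dependency ratio: 39.3
Old-age dependency ratio: 9.9
Total dependency ratio: 49.1

0–14: 7,360 + 7,312 + 7,556 = 22,228
15–64: 6,428 + 5,945 + 6,229 + 5,871 + 4,269 + 6,821 + 4,544 + 6,047 + 6,028 + 4,440 = 56,622
65+: 5,595
Youth dependency ratio = 22,228 / 56,622 × 100 = 39.3
Old-age dependency ratio = 5,595 / 56,622 × 100 = 9.9
Total dependency ratio = (22,228 + 5,595) / 56,622 × 100 = 27,823 / 56,622 × 100 = 49.1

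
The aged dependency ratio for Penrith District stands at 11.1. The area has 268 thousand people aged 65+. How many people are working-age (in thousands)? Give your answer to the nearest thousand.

Working-age: 2,414

Old-age dependency ratio = elderly / working-age × 100
11.1 = 268 / W × 100
⇒ 2,414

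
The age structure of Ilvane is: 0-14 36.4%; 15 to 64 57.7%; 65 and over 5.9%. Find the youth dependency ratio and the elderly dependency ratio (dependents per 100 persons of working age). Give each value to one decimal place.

Youth dependency ratio: 63.1
Old-age dependency ratio: 10.2

Youth dependency ratio = 36.4 / 57.7 × 100 = 63.1
Old-age dependency ratio = 5.9 / 57.7 × 100 = 10.2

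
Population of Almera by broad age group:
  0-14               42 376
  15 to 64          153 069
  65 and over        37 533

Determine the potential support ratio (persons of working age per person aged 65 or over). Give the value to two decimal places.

Potential support ratio = 153 069 / 37 533 = 4.08

Potential support ratio: 4.08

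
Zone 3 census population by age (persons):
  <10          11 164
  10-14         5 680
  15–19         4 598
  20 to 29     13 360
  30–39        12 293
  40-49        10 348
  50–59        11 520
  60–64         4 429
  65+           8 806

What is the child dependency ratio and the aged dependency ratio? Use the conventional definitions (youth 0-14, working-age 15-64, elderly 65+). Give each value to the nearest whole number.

0–14: 11 164 + 5 680 = 16 844
15–64: 4 598 + 13 360 + 12 293 + 10 348 + 11 520 + 4 429 = 56 548
65+: 8 806
Youth dependency ratio = 16 844 / 56 548 × 100 = 30
Old-age dependency ratio = 8 806 / 56 548 × 100 = 16

Youth dependency ratio: 30
Old-age dependency ratio: 16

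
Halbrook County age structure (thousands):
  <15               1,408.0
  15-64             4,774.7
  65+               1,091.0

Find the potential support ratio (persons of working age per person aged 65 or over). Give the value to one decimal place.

Potential support ratio = 4,774.7 / 1,091.0 = 4.4

Potential support ratio: 4.4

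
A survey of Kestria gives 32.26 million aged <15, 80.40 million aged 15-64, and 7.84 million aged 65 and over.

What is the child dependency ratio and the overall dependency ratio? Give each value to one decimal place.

Youth dependency ratio = 32.26 / 80.40 × 100 = 40.1
Total dependency ratio = (32.26 + 7.84) / 80.40 × 100 = 40.10 / 80.40 × 100 = 49.9

Youth dependency ratio: 40.1
Total dependency ratio: 49.9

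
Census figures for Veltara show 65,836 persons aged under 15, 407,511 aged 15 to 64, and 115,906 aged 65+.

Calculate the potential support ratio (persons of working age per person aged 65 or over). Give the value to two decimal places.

Potential support ratio = 407,511 / 115,906 = 3.52

Potential support ratio: 3.52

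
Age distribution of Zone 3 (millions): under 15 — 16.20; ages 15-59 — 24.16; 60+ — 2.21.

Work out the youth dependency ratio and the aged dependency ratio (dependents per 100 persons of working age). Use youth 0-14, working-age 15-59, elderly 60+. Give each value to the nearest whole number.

Youth dependency ratio = 16.20 / 24.16 × 100 = 67
Old-age dependency ratio = 2.21 / 24.16 × 100 = 9

Youth dependency ratio: 67
Old-age dependency ratio: 9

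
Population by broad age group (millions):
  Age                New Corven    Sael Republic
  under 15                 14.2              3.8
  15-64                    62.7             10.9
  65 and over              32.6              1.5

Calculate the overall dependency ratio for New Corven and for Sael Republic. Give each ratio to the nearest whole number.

New Corven: (14.2 + 32.6) / 62.7 × 100 = 46.8 / 62.7 × 100 = 75
Sael Republic: (3.8 + 1.5) / 10.9 × 100 = 5.3 / 10.9 × 100 = 49

New Corven: 75
Sael Republic: 49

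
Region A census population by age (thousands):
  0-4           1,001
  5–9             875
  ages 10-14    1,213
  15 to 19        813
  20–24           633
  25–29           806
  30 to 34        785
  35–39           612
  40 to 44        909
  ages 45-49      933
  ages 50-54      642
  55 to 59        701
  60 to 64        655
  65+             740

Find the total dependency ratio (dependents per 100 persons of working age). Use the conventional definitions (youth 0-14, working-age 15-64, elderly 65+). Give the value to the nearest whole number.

Total dependency ratio: 51

0–14: 1,001 + 875 + 1,213 = 3,089
15–64: 813 + 633 + 806 + 785 + 612 + 909 + 933 + 642 + 701 + 655 = 7,489
65+: 740
Total dependency ratio = (3,089 + 740) / 7,489 × 100 = 3,829 / 7,489 × 100 = 51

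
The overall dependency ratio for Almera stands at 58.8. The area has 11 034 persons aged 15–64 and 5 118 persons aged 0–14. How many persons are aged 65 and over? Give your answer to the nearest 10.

Aged 65 and over: 1 370

Total dependency ratio = (youth + elderly) / working-age × 100
58.8 = (5 118 + E) / 11 034 × 100
⇒ 1 370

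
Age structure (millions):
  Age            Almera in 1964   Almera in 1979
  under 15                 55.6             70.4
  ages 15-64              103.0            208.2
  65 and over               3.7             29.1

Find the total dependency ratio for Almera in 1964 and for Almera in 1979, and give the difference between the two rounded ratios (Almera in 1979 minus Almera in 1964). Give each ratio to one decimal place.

Almera in 1964: 57.6
Almera in 1979: 47.8
Difference: -9.8

Almera in 1964: (55.6 + 3.7) / 103.0 × 100 = 59.3 / 103.0 × 100 = 57.6
Almera in 1979: (70.4 + 29.1) / 208.2 × 100 = 99.5 / 208.2 × 100 = 47.8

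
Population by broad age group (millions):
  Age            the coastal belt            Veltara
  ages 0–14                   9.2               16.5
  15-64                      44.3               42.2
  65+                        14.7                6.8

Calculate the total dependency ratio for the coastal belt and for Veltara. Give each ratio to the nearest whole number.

the coastal belt: 54
Veltara: 55

the coastal belt: (9.2 + 14.7) / 44.3 × 100 = 23.9 / 44.3 × 100 = 54
Veltara: (16.5 + 6.8) / 42.2 × 100 = 23.3 / 42.2 × 100 = 55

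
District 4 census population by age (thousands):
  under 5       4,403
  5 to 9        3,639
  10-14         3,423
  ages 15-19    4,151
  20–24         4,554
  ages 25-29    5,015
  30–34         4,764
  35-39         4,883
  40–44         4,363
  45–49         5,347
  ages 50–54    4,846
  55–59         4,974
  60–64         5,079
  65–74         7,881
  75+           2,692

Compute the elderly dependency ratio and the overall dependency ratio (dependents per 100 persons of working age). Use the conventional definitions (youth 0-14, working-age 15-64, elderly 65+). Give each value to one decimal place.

0–14: 4,403 + 3,639 + 3,423 = 11,465
15–64: 4,151 + 4,554 + 5,015 + 4,764 + 4,883 + 4,363 + 5,347 + 4,846 + 4,974 + 5,079 = 47,976
65+: 7,881 + 2,692 = 10,573
Old-age dependency ratio = 10,573 / 47,976 × 100 = 22.0
Total dependency ratio = (11,465 + 10,573) / 47,976 × 100 = 22,038 / 47,976 × 100 = 45.9

Old-age dependency ratio: 22.0
Total dependency ratio: 45.9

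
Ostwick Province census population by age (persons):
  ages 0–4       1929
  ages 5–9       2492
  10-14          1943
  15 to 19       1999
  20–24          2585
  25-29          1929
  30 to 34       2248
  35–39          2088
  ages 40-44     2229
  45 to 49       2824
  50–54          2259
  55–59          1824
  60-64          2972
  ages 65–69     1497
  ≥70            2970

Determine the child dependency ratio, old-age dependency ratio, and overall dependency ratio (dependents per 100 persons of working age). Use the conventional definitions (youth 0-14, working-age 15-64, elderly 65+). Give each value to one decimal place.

Youth dependency ratio: 27.7
Old-age dependency ratio: 19.5
Total dependency ratio: 47.2

0–14: 1929 + 2492 + 1943 = 6364
15–64: 1999 + 2585 + 1929 + 2248 + 2088 + 2229 + 2824 + 2259 + 1824 + 2972 = 22957
65+: 1497 + 2970 = 4467
Youth dependency ratio = 6364 / 22957 × 100 = 27.7
Old-age dependency ratio = 4467 / 22957 × 100 = 19.5
Total dependency ratio = (6364 + 4467) / 22957 × 100 = 10831 / 22957 × 100 = 47.2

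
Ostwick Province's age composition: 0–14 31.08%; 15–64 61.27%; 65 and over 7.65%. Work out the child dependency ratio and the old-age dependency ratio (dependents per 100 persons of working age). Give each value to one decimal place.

Youth dependency ratio = 31.08 / 61.27 × 100 = 50.7
Old-age dependency ratio = 7.65 / 61.27 × 100 = 12.5

Youth dependency ratio: 50.7
Old-age dependency ratio: 12.5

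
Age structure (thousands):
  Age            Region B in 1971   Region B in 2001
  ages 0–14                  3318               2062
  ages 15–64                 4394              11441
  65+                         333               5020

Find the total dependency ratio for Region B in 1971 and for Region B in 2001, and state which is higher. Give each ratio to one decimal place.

Region B in 1971: (3318 + 333) / 4394 × 100 = 3651 / 4394 × 100 = 83.1
Region B in 2001: (2062 + 5020) / 11441 × 100 = 7082 / 11441 × 100 = 61.9

Region B in 1971: 83.1
Region B in 2001: 61.9
Higher: Region B in 1971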